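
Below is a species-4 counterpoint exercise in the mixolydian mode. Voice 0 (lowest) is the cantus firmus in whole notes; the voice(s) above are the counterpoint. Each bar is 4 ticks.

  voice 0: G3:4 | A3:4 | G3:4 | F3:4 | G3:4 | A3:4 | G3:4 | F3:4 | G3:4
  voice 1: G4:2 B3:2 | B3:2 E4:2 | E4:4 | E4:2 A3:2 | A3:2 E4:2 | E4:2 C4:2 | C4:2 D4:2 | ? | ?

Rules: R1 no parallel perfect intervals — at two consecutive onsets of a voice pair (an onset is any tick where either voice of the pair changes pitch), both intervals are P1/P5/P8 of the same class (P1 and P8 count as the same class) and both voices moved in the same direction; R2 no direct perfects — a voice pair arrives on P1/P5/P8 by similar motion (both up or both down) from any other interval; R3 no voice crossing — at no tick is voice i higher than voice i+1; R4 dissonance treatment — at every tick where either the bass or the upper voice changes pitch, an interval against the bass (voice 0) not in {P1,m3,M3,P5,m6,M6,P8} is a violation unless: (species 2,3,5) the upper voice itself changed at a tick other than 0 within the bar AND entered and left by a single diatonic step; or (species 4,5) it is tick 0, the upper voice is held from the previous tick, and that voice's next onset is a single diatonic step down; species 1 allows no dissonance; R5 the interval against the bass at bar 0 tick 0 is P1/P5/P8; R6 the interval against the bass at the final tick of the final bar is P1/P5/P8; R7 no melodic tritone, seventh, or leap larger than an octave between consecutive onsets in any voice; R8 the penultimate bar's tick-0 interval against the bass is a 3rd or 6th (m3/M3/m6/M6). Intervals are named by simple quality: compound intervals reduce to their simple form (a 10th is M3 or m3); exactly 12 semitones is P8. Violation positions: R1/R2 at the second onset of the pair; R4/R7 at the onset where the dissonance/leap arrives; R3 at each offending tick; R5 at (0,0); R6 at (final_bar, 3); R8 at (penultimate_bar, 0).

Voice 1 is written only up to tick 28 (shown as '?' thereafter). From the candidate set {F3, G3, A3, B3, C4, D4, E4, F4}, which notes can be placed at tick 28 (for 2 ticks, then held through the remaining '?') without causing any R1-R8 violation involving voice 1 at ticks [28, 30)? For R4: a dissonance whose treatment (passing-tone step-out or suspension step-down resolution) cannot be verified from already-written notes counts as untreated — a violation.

{A3, D4}

F3: violates R2,R8
G3: violates R4,R8
A3: legal
B3: violates R4,R8
C4: violates R1,R8
D4: legal
E4: violates R4,R8
F4: violates R8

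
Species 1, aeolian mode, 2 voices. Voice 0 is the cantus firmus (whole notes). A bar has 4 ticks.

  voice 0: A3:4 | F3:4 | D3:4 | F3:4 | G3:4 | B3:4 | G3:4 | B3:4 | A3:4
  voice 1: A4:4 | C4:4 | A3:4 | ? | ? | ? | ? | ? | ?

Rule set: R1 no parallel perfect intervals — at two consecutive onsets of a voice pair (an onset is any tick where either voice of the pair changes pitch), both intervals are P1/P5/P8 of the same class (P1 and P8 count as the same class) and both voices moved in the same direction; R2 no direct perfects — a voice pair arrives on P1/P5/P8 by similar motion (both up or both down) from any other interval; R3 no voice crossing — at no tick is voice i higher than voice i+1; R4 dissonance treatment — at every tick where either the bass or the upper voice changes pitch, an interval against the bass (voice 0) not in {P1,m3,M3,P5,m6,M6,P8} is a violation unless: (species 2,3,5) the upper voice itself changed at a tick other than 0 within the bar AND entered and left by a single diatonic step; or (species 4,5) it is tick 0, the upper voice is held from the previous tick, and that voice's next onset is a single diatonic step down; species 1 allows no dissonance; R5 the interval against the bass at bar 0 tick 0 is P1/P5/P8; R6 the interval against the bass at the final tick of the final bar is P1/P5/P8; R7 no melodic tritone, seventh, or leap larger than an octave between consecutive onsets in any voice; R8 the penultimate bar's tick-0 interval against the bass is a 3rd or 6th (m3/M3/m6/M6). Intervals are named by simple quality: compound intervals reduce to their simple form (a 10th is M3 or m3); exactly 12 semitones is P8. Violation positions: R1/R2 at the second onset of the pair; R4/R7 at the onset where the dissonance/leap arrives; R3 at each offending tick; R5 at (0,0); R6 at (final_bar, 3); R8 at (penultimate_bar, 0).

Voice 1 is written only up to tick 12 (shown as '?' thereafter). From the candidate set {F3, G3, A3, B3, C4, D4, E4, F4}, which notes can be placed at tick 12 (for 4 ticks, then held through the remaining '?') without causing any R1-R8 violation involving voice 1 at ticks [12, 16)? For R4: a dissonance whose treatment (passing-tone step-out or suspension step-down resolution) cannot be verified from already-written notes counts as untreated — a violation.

{A3, D4, F3}

F3: legal
G3: violates R4
A3: legal
B3: violates R4
C4: violates R1
D4: legal
E4: violates R4
F4: violates R2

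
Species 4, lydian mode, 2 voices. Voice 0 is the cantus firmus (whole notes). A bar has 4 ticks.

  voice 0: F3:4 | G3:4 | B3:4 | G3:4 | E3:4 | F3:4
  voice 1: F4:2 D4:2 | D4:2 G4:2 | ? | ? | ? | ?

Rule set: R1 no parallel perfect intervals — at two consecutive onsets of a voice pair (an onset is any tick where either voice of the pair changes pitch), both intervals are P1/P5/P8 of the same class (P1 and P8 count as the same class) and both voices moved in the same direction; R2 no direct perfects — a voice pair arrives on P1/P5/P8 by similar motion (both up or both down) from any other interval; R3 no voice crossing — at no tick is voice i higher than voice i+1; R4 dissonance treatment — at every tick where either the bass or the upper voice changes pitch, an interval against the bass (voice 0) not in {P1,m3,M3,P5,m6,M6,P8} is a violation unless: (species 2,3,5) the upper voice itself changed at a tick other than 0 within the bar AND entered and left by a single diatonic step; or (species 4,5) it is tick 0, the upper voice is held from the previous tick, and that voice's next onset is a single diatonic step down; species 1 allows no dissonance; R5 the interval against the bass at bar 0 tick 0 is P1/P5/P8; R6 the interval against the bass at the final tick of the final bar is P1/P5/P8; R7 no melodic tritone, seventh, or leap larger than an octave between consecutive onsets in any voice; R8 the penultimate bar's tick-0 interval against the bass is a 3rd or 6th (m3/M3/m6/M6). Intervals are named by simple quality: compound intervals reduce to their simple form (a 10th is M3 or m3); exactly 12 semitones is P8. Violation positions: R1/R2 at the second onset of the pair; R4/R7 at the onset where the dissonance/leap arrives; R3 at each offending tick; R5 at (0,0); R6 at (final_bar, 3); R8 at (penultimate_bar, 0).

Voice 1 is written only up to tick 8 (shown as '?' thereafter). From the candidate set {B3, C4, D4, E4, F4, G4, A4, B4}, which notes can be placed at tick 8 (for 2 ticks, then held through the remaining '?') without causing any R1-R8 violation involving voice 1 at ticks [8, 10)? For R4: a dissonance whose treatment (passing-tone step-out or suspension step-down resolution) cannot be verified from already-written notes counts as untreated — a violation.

{B3, D4, G4}

B3: legal
C4: violates R4
D4: legal
E4: violates R4
F4: violates R4
G4: legal
A4: violates R4
B4: violates R1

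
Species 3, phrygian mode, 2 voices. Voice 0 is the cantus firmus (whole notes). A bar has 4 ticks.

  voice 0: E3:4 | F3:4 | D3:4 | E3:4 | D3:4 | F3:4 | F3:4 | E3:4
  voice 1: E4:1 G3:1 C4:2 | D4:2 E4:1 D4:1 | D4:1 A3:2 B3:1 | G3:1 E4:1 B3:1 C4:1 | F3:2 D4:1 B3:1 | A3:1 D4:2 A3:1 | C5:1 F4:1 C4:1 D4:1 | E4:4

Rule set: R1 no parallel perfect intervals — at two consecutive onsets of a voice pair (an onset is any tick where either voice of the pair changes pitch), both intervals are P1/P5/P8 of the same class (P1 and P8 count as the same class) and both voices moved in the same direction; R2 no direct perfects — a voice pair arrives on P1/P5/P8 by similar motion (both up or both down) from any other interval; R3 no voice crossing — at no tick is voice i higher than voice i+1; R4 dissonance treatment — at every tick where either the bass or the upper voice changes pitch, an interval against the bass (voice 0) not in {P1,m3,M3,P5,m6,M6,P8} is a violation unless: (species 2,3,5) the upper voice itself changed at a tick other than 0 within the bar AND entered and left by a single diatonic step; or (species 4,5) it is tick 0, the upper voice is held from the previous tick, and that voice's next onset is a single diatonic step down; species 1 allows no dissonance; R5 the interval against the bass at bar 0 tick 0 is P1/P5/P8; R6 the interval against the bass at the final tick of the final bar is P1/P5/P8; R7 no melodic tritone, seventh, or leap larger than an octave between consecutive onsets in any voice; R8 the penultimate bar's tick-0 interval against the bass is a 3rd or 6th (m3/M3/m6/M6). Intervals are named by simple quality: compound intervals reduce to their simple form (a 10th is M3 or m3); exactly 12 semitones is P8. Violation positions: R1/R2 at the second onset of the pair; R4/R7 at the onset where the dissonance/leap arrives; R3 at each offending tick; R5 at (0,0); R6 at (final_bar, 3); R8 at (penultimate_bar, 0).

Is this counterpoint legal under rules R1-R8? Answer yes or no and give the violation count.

bar 0: v0=E3 v1=E4 (P8)
bar 1: v0=F3 v1=D4 (M6)
bar 2: v0=D3 v1=D4 (P8)
bar 3: v0=E3 v1=G3 (m3)
bar 4: v0=D3 v1=F3 (m3)
bar 5: v0=F3 v1=A3 (M3)
bar 6: v0=F3 v1=C5 (P5)
bar 7: v0=E3 v1=E4 (P8)
  R7 @ bar6.0: A3->C5 leap 15st
  R8 @ bar6.0: penult P5 not 3rd/6th

No (2 violations)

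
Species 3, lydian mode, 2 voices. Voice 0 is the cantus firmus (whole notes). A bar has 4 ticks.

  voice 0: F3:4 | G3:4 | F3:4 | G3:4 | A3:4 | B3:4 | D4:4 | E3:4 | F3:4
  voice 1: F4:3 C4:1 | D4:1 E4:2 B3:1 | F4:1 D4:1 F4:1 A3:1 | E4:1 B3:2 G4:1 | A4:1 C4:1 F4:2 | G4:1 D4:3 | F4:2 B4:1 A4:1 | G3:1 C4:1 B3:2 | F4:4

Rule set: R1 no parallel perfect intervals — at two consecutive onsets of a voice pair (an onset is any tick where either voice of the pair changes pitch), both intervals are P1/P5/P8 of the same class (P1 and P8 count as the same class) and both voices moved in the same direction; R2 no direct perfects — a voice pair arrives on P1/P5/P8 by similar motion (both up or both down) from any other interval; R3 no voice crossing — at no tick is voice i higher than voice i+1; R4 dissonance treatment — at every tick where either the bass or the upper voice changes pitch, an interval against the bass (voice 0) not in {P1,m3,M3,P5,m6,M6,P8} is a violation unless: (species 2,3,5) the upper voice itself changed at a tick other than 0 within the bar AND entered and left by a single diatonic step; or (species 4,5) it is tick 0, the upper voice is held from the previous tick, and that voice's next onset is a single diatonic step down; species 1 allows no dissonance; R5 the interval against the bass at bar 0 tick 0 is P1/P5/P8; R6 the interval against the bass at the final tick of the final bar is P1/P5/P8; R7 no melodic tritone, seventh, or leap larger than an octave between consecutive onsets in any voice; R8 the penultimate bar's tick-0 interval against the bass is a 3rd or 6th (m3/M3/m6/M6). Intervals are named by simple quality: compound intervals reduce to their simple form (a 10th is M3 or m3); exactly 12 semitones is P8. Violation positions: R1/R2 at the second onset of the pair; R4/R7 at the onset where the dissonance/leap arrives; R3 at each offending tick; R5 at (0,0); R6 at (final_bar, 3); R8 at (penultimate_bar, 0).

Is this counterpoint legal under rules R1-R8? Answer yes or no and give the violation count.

bar 0: v0=F3 v1=F4 (P8)
bar 1: v0=G3 v1=D4 (P5)
bar 2: v0=F3 v1=F4 (P8)
bar 3: v0=G3 v1=E4 (M6)
bar 4: v0=A3 v1=A4 (P8)
bar 5: v0=B3 v1=G4 (m6)
bar 6: v0=D4 v1=F4 (m3)
bar 7: v0=E3 v1=G3 (m3)
bar 8: v0=F3 v1=F4 (P8)
  R1 @ bar1.0: F3/C4 P5 -> G3/D4 P5 similar
  R7 @ bar2.0: B3->F4 leap 6st
  R1 @ bar4.0: G3/G4 P8 -> A3/A4 P8 similar
  R7 @ bar6.2: F4->B4 leap 6st
  R7 @ bar7.0: D4->E3 leap 10st
  R7 @ bar7.0: A4->G3 leap 14st
  R2 @ bar8.0: E3/B3 P5 -> F3/F4 P8 similar
  R7 @ bar8.0: B3->F4 leap 6st

No (8 violations)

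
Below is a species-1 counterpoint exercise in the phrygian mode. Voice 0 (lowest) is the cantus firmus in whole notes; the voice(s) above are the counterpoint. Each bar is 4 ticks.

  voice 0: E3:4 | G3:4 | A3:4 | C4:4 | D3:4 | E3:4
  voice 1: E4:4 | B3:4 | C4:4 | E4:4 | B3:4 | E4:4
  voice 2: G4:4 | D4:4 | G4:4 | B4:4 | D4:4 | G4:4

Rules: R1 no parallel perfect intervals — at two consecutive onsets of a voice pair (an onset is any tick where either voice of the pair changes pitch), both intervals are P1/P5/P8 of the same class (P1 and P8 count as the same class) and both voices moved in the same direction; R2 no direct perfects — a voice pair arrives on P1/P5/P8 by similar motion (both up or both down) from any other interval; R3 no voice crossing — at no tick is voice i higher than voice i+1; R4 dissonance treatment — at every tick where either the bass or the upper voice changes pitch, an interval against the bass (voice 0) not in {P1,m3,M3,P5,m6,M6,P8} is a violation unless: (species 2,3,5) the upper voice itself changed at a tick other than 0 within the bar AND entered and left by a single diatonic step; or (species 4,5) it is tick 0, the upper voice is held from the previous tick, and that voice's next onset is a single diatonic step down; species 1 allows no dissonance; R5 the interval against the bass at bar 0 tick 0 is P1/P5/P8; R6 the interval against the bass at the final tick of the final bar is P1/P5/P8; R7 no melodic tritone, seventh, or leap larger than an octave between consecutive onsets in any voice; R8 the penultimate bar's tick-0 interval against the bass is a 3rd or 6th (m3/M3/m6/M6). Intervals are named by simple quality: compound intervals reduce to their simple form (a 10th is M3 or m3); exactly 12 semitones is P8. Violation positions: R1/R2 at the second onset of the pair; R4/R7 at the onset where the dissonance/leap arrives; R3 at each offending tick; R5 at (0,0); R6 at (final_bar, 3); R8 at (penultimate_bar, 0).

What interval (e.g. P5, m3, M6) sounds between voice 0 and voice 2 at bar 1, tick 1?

voice 0=G3 voice 2=D4 -> P5

P5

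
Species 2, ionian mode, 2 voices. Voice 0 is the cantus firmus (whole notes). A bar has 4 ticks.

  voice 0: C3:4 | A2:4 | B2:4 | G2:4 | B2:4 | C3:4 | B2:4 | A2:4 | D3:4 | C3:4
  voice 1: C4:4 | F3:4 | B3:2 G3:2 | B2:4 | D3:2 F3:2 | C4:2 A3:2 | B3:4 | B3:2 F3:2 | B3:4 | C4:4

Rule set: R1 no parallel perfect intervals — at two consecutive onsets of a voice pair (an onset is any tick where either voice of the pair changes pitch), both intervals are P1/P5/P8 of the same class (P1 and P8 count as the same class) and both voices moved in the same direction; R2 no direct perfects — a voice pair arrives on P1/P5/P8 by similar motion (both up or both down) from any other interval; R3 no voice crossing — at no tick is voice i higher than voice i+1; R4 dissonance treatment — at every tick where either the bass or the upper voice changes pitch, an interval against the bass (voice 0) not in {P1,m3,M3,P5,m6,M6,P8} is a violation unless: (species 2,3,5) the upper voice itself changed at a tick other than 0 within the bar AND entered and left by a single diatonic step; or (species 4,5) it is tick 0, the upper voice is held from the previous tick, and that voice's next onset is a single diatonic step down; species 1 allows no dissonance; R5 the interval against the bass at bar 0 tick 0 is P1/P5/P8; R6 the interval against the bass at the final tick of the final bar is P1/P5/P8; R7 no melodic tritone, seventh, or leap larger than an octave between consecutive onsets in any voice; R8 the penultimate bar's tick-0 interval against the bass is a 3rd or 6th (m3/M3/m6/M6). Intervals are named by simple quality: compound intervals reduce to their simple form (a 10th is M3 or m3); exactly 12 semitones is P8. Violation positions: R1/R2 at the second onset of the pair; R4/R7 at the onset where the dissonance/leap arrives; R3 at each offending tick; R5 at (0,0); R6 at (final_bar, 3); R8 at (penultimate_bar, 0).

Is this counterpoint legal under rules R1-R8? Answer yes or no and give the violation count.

bar 0: v0=C3 v1=C4 (P8)
bar 1: v0=A2 v1=F3 (m6)
bar 2: v0=B2 v1=B3 (P8)
bar 3: v0=G2 v1=B2 (M3)
bar 4: v0=B2 v1=D3 (m3)
bar 5: v0=C3 v1=C4 (P8)
bar 6: v0=B2 v1=B3 (P8)
bar 7: v0=A2 v1=B3 (M2)
bar 8: v0=D3 v1=B3 (M6)
bar 9: v0=C3 v1=C4 (P8)
  R2 @ bar2.0: A2/F3 m6 -> B2/B3 P8 similar
  R7 @ bar2.0: F3->B3 leap 6st
  R4 @ bar4.2: B2/F3 TT untreated
  R2 @ bar5.0: B2/F3 TT -> C3/C4 P8 similar
  R4 @ bar7.0: A2/B3 M2 untreated
  R7 @ bar7.2: B3->F3 leap 6st
  R7 @ bar8.0: F3->B3 leap 6st

No (7 violations)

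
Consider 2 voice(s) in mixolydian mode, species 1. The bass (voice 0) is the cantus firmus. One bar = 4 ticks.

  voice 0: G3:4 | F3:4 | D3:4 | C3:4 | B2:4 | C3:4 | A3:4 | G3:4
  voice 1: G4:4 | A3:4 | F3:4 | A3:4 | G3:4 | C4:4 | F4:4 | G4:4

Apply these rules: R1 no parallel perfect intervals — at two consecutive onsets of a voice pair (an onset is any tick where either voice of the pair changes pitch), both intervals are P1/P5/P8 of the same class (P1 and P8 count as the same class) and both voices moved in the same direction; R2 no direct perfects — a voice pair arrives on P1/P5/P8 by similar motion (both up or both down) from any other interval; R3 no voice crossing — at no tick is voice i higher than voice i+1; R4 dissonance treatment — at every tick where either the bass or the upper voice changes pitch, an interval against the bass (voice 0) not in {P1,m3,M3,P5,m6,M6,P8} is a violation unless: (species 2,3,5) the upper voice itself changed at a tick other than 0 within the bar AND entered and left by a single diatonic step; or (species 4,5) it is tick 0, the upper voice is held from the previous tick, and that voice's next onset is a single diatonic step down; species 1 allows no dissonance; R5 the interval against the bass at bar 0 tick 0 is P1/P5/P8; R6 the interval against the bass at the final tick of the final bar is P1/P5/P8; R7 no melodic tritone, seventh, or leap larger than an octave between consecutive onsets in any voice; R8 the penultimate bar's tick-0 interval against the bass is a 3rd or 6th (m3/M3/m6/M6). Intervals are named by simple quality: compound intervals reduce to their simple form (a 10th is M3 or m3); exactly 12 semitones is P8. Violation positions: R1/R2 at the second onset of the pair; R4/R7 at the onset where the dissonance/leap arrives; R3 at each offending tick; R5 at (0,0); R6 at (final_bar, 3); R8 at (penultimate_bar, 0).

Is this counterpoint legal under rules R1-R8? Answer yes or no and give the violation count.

bar 0: v0=G3 v1=G4 (P8)
bar 1: v0=F3 v1=A3 (M3)
bar 2: v0=D3 v1=F3 (m3)
bar 3: v0=C3 v1=A3 (M6)
bar 4: v0=B2 v1=G3 (m6)
bar 5: v0=C3 v1=C4 (P8)
bar 6: v0=A3 v1=F4 (m6)
bar 7: v0=G3 v1=G4 (P8)
  R7 @ bar1.0: G4->A3 leap 10st
  R2 @ bar5.0: B2/G3 m6 -> C3/C4 P8 similar

No (2 violations)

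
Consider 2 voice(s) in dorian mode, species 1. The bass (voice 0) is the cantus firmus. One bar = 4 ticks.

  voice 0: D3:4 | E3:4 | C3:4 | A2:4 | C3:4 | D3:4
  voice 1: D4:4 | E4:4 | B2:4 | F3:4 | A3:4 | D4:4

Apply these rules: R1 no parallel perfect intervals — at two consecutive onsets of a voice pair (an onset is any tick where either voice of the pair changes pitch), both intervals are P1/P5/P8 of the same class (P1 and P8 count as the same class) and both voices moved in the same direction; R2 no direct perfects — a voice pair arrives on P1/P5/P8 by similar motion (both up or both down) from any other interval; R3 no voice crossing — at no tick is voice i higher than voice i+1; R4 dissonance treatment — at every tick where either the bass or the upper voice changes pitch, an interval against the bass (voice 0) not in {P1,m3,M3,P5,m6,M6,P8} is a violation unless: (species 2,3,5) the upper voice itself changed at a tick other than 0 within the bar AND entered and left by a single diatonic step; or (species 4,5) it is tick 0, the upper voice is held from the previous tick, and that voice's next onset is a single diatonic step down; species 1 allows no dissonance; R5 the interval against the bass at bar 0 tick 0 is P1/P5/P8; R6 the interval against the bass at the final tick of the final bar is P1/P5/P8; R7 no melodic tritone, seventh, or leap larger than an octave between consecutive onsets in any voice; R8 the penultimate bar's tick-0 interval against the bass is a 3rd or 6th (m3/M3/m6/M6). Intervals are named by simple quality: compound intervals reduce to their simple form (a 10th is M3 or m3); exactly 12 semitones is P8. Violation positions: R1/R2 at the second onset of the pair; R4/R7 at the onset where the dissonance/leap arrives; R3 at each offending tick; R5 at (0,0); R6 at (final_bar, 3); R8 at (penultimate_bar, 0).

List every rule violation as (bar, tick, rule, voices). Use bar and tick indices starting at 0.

(1, 0, R1, (0, 1))
(2, 0, R3, (0, 1))
(2, 0, R4, (0, 1))
(2, 0, R7, (1,))
(2, 1, R3, (0, 1))
(2, 2, R3, (0, 1))
(2, 3, R3, (0, 1))
(3, 0, R7, (1,))
(5, 0, R2, (0, 1))

bar 0: v0=D3 v1=D4 downbeat P8
bar 1: v0=E3 v1=E4 downbeat P8
bar 2: v0=C3 v1=B2 downbeat m2
bar 3: v0=A2 v1=F3 downbeat m6
bar 4: v0=C3 v1=A3 downbeat M6
bar 5: v0=D3 v1=D4 downbeat P8
  -> R1 @ bar 1 tick 0 v(0, 1): D3/D4 P8 -> E3/E4 P8 similar
  -> R3 @ bar 2 tick 0 v(0, 1): C3 above B2
  -> R4 @ bar 2 tick 0 v(0, 1): C3/B2 m2 untreated
  -> R7 @ bar 2 tick 0 v(1,): E4->B2 leap 17st
  -> R3 @ bar 2 tick 1 v(0, 1): C3 above B2
  -> R3 @ bar 2 tick 2 v(0, 1): C3 above B2
  -> R3 @ bar 2 tick 3 v(0, 1): C3 above B2
  -> R7 @ bar 3 tick 0 v(1,): B2->F3 leap 6st
  -> R2 @ bar 5 tick 0 v(0, 1): C3/A3 M6 -> D3/D4 P8 similar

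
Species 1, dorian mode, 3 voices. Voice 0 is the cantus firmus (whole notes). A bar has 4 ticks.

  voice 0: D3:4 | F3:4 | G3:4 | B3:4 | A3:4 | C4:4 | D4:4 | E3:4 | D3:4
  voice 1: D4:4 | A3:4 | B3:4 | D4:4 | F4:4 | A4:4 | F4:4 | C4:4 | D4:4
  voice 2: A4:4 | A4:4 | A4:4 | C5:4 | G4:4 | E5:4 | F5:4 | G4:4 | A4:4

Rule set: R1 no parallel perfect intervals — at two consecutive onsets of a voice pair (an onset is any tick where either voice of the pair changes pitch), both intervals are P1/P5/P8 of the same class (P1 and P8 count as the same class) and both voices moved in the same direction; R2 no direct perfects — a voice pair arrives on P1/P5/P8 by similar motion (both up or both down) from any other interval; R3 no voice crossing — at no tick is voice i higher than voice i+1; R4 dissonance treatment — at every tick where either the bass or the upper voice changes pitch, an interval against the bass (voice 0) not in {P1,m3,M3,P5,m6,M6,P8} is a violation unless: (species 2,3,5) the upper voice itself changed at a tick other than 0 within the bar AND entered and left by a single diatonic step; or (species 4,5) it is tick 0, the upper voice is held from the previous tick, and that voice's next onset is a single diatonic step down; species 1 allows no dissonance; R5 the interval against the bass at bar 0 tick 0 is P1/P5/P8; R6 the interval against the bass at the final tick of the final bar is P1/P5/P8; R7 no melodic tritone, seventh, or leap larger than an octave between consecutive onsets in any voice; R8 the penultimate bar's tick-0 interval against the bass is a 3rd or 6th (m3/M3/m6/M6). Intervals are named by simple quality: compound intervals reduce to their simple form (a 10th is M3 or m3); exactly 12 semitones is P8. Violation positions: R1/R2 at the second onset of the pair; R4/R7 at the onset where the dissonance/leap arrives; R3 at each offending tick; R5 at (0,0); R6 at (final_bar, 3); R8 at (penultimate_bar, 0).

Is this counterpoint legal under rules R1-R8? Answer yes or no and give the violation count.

bar 0: v0=D3 v1=D4 v2=A4 (P5)
bar 1: v0=F3 v1=A3 v2=A4 (M3)
bar 2: v0=G3 v1=B3 v2=A4 (M2)
bar 3: v0=B3 v1=D4 v2=C5 (m2)
bar 4: v0=A3 v1=F4 v2=G4 (m7)
bar 5: v0=C4 v1=A4 v2=E5 (M3)
bar 6: v0=D4 v1=F4 v2=F5 (m3)
bar 7: v0=E3 v1=C4 v2=G4 (m3)
bar 8: v0=D3 v1=D4 v2=A4 (P5)
  R4 @ bar2.0: G3/A4 M2 untreated
  R4 @ bar3.0: B3/C5 m2 untreated
  R4 @ bar4.0: A3/G4 m7 untreated
  R2 @ bar5.0: F4/G4 M2 -> A4/E5 P5 similar
  R2 @ bar7.0: F4/F5 P8 -> C4/G4 P5 similar
  R7 @ bar7.0: D4->E3 leap 10st
  R7 @ bar7.0: F5->G4 leap 10st
  R1 @ bar8.0: C4/G4 P5 -> D4/A4 P5 similar

No (8 violations)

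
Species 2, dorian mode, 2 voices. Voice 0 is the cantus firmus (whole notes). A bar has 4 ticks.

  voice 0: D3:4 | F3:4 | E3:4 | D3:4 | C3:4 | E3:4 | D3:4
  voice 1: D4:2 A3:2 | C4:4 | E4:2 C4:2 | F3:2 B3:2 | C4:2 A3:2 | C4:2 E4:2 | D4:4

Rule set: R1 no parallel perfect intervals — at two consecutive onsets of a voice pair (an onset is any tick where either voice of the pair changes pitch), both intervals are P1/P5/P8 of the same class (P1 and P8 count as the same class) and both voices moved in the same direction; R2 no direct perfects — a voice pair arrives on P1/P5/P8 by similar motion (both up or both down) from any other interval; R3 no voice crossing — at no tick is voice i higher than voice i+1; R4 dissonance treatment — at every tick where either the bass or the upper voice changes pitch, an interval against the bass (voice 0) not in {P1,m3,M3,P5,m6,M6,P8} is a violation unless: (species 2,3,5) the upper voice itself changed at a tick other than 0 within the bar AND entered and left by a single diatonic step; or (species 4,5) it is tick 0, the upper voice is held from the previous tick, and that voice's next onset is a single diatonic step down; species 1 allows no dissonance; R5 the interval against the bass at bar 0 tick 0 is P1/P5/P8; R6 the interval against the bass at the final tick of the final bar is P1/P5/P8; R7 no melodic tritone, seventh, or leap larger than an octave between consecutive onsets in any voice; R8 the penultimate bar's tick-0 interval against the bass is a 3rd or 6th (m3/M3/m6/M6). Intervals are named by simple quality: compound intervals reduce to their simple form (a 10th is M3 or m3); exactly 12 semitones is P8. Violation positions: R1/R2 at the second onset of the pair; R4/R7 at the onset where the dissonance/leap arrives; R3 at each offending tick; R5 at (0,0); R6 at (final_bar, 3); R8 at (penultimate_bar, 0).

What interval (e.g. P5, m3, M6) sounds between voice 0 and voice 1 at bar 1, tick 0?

P5

voice 0=F3 voice 1=C4 -> P5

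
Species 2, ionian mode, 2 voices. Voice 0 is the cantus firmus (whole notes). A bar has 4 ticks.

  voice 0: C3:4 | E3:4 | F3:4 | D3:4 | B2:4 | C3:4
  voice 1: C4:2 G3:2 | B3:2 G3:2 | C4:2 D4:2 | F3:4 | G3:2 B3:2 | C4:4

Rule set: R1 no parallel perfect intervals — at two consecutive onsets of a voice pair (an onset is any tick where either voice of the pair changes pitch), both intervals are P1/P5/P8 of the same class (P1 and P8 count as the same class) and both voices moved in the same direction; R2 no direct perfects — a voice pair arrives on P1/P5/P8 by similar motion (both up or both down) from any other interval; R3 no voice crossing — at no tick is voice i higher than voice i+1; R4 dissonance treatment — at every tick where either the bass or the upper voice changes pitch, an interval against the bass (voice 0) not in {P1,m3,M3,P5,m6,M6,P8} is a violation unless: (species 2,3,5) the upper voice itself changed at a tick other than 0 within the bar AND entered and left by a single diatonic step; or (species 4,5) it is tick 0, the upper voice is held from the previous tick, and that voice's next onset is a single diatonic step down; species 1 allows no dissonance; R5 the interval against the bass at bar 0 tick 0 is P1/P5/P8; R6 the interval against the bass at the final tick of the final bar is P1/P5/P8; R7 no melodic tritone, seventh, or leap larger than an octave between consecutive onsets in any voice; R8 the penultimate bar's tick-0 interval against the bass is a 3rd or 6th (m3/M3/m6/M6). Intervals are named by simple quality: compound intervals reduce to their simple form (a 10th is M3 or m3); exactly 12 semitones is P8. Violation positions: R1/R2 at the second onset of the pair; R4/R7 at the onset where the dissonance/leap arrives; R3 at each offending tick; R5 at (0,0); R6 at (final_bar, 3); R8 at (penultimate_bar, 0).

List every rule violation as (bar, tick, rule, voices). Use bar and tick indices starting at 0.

(1, 0, R1, (0, 1))
(2, 0, R2, (0, 1))
(5, 0, R1, (0, 1))

bar 0: v0=C3 v1=C4 downbeat P8
bar 1: v0=E3 v1=B3 downbeat P5
bar 2: v0=F3 v1=C4 downbeat P5
bar 3: v0=D3 v1=F3 downbeat m3
bar 4: v0=B2 v1=G3 downbeat m6
bar 5: v0=C3 v1=C4 downbeat P8
  -> R1 @ bar 1 tick 0 v(0, 1): C3/G3 P5 -> E3/B3 P5 similar
  -> R2 @ bar 2 tick 0 v(0, 1): E3/G3 m3 -> F3/C4 P5 similar
  -> R1 @ bar 5 tick 0 v(0, 1): B2/B3 P8 -> C3/C4 P8 similar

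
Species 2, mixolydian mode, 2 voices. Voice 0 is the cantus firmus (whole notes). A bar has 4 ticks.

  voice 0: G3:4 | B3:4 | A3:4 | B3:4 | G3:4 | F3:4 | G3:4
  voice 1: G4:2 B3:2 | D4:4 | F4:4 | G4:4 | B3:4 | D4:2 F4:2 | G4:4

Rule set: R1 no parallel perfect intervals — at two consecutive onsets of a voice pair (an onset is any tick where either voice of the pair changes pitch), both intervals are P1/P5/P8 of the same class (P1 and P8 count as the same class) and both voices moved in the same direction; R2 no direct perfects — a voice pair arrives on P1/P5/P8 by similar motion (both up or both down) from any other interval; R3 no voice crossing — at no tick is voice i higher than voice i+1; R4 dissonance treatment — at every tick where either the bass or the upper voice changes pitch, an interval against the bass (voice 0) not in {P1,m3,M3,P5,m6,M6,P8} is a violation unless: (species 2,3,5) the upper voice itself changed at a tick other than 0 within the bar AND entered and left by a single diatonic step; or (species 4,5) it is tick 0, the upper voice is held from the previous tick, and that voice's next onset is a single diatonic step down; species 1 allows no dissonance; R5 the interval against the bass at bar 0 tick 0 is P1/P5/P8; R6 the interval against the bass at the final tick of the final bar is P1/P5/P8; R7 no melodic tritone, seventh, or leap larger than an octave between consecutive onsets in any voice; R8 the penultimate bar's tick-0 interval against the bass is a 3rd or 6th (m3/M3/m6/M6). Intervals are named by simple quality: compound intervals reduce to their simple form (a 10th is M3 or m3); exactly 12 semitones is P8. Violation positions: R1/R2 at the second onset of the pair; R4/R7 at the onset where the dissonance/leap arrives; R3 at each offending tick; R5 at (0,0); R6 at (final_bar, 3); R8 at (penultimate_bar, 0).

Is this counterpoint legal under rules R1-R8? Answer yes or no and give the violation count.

bar 0: v0=G3 v1=G4 (P8)
bar 1: v0=B3 v1=D4 (m3)
bar 2: v0=A3 v1=F4 (m6)
bar 3: v0=B3 v1=G4 (m6)
bar 4: v0=G3 v1=B3 (M3)
bar 5: v0=F3 v1=D4 (M6)
bar 6: v0=G3 v1=G4 (P8)
  R1 @ bar6.0: F3/F4 P8 -> G3/G4 P8 similar

No (1 violations)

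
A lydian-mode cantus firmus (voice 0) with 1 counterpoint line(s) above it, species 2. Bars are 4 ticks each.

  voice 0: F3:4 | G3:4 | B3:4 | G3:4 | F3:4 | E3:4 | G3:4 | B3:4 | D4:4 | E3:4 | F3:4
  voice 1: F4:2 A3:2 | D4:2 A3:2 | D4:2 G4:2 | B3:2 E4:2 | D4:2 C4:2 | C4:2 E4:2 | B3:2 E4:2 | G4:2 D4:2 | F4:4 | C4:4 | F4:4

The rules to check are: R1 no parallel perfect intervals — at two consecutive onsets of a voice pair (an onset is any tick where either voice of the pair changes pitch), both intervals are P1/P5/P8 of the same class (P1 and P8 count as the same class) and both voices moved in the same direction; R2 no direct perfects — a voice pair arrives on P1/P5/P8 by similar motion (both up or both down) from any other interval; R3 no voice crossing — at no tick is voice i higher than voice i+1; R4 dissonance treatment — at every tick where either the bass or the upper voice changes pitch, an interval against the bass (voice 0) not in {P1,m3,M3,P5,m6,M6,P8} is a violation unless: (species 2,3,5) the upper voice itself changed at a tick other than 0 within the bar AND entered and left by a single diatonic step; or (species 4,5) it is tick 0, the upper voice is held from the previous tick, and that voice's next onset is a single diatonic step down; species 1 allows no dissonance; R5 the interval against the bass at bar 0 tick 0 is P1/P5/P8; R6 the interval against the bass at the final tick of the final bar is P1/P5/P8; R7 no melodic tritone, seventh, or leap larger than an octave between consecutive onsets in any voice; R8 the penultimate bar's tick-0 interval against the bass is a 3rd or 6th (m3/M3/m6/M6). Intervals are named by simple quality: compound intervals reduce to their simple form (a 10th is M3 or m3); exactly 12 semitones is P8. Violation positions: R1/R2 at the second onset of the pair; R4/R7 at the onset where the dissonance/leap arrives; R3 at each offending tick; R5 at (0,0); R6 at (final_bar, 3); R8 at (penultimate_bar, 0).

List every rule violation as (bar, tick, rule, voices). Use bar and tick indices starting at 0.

bar 0: v0=F3 v1=F4 downbeat P8
bar 1: v0=G3 v1=D4 downbeat P5
bar 2: v0=B3 v1=D4 downbeat m3
bar 3: v0=G3 v1=B3 downbeat M3
bar 4: v0=F3 v1=D4 downbeat M6
bar 5: v0=E3 v1=C4 downbeat m6
bar 6: v0=G3 v1=B3 downbeat M3
bar 7: v0=B3 v1=G4 downbeat m6
bar 8: v0=D4 v1=F4 downbeat m3
bar 9: v0=E3 v1=C4 downbeat m6
bar 10: v0=F3 v1=F4 downbeat P8
  -> R2 @ bar 1 tick 0 v(0, 1): F3/A3 M3 -> G3/D4 P5 similar
  -> R4 @ bar 1 tick 2 v(0, 1): G3/A3 M2 untreated
  -> R7 @ bar 9 tick 0 v(0,): D4->E3 leap 10st
  -> R2 @ bar 10 tick 0 v(0, 1): E3/C4 m6 -> F3/F4 P8 similar

(1, 0, R2, (0, 1))
(1, 2, R4, (0, 1))
(9, 0, R7, (0,))
(10, 0, R2, (0, 1))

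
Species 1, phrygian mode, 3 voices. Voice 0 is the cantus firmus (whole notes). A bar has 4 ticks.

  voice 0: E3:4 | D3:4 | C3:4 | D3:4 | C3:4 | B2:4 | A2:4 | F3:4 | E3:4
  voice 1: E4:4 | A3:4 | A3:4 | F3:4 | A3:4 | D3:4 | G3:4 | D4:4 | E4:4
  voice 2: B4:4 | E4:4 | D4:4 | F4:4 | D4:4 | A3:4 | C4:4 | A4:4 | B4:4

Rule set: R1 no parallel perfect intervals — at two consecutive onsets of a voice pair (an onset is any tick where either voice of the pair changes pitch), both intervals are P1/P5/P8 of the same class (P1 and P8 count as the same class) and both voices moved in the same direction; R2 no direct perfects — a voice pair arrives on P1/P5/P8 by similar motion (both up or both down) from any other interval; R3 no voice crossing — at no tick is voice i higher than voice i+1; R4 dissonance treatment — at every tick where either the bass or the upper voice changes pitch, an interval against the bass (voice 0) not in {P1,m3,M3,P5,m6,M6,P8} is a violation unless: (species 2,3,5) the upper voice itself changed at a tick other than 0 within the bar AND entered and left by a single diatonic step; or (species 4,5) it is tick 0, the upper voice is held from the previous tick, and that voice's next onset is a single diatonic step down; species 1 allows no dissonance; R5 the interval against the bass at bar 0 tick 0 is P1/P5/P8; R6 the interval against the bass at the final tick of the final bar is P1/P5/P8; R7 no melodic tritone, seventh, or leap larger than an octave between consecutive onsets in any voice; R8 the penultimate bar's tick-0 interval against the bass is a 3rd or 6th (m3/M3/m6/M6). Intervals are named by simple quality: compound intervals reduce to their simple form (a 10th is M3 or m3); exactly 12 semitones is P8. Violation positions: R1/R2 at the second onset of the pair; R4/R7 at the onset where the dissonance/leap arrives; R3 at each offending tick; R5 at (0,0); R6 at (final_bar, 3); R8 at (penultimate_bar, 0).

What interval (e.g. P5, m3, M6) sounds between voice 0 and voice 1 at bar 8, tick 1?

P8

voice 0=E3 voice 1=E4 -> P8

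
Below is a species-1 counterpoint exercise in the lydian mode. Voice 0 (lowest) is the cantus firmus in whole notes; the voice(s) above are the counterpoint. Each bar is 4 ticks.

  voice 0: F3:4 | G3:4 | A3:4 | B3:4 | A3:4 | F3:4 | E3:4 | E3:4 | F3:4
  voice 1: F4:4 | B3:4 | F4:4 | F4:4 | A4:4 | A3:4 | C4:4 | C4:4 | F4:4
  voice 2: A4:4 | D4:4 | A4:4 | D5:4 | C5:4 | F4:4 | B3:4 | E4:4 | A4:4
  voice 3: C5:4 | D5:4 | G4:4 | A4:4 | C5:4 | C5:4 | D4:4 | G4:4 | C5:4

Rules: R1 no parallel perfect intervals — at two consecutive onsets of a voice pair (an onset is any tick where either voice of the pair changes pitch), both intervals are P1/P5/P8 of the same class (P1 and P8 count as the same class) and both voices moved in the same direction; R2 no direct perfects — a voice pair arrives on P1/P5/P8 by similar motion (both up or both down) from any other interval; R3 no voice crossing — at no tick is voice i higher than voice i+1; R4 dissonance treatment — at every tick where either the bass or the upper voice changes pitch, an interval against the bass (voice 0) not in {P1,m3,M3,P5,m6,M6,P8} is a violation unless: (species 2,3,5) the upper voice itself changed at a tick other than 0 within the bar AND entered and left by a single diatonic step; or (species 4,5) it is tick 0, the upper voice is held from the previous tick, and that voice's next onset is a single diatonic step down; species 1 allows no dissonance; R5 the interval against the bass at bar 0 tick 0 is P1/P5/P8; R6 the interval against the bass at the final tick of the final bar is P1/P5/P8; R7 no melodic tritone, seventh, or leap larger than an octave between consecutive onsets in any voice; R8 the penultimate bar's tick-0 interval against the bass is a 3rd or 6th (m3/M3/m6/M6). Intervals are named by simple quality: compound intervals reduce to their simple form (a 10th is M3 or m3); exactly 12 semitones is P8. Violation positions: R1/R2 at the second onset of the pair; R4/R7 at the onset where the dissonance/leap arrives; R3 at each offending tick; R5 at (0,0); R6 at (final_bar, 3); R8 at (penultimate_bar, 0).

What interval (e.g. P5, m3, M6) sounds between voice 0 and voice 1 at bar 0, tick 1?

P8

voice 0=F3 voice 1=F4 -> P8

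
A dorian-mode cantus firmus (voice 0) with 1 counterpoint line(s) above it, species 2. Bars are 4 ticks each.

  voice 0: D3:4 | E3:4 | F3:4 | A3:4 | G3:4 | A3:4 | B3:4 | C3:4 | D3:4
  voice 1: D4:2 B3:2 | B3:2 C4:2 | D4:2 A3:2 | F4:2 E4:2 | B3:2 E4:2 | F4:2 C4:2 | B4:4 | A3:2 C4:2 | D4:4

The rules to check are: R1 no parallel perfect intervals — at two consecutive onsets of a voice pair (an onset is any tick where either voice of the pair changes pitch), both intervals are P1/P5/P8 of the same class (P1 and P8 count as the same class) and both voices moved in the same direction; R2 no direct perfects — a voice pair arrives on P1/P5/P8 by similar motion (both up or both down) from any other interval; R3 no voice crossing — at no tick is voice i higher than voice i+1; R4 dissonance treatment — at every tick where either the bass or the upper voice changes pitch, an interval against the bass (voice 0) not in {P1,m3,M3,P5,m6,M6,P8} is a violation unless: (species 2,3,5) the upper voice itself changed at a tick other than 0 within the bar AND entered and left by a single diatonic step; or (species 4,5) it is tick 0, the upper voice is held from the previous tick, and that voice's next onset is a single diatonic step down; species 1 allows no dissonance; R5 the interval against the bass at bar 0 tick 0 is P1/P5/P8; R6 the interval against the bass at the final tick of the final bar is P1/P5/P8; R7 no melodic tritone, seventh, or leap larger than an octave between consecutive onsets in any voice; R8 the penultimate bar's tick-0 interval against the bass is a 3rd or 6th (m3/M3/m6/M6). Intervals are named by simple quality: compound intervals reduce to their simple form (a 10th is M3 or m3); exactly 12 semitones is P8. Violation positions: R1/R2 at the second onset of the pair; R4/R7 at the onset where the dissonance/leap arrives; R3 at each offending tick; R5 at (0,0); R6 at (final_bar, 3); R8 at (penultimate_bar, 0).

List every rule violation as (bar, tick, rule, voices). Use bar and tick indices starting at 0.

bar 0: v0=D3 v1=D4 downbeat P8
bar 1: v0=E3 v1=B3 downbeat P5
bar 2: v0=F3 v1=D4 downbeat M6
bar 3: v0=A3 v1=F4 downbeat m6
bar 4: v0=G3 v1=B3 downbeat M3
bar 5: v0=A3 v1=F4 downbeat m6
bar 6: v0=B3 v1=B4 downbeat P8
bar 7: v0=C3 v1=A3 downbeat M6
bar 8: v0=D3 v1=D4 downbeat P8
  -> R2 @ bar 6 tick 0 v(0, 1): A3/C4 m3 -> B3/B4 P8 similar
  -> R7 @ bar 6 tick 0 v(1,): C4->B4 leap 11st
  -> R7 @ bar 7 tick 0 v(0,): B3->C3 leap 11st
  -> R7 @ bar 7 tick 0 v(1,): B4->A3 leap 14st
  -> R1 @ bar 8 tick 0 v(0, 1): C3/C4 P8 -> D3/D4 P8 similar

(6, 0, R2, (0, 1))
(6, 0, R7, (1,))
(7, 0, R7, (0,))
(7, 0, R7, (1,))
(8, 0, R1, (0, 1))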